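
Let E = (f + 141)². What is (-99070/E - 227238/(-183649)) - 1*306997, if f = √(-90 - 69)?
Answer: 5*(-1589900907783*√159 + 111193399918786*I)/(550947*(-3287*I + 47*√159)) ≈ -3.07e+5 + 0.87721*I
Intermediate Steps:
f = I*√159 (f = √(-159) = I*√159 ≈ 12.61*I)
E = (141 + I*√159)² (E = (I*√159 + 141)² = (141 + I*√159)² ≈ 19722.0 + 3555.9*I)
(-99070/E - 227238/(-183649)) - 1*306997 = (-99070/(141 + I*√159)² - 227238/(-183649)) - 1*306997 = (-99070/(141 + I*√159)² - 227238*(-1/183649)) - 306997 = (-99070/(141 + I*√159)² + 227238/183649) - 306997 = (227238/183649 - 99070/(141 + I*√159)²) - 306997 = -56379464815/183649 - 99070/(141 + I*√159)²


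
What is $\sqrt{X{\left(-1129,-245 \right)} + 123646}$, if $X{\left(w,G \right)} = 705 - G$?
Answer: $6 \sqrt{3461} \approx 352.98$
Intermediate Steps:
$\sqrt{X{\left(-1129,-245 \right)} + 123646} = \sqrt{\left(705 - -245\right) + 123646} = \sqrt{\left(705 + 245\right) + 123646} = \sqrt{950 + 123646} = \sqrt{124596} = 6 \sqrt{3461}$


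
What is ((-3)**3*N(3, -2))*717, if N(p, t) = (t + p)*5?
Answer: -96795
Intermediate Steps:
N(p, t) = 5*p + 5*t (N(p, t) = (p + t)*5 = 5*p + 5*t)
((-3)**3*N(3, -2))*717 = ((-3)**3*(5*3 + 5*(-2)))*717 = -27*(15 - 10)*717 = -27*5*717 = -135*717 = -96795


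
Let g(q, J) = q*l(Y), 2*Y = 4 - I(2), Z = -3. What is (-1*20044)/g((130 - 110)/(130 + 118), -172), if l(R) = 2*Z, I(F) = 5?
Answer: 621364/15 ≈ 41424.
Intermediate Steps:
Y = -½ (Y = (4 - 1*5)/2 = (4 - 5)/2 = (½)*(-1) = -½ ≈ -0.50000)
l(R) = -6 (l(R) = 2*(-3) = -6)
g(q, J) = -6*q (g(q, J) = q*(-6) = -6*q)
(-1*20044)/g((130 - 110)/(130 + 118), -172) = (-1*20044)/((-6*(130 - 110)/(130 + 118))) = -20044/((-120/248)) = -20044/((-6*5/62)) = -20044/(-15/31) = -20044*(-31/15) = 621364/15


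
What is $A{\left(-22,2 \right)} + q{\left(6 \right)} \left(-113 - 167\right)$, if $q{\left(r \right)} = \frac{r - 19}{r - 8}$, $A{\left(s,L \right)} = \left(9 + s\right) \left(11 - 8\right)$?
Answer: $-1859$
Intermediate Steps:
$A{\left(s,L \right)} = 27 + 3 s$ ($A{\left(s,L \right)} = \left(9 + s\right) 3 = 27 + 3 s$)
$q{\left(r \right)} = \frac{-19 + r}{-8 + r}$
$A{\left(-22,2 \right)} + q{\left(6 \right)} \left(-113 - 167\right) = \left(27 + 3 \left(-22\right)\right) + \frac{-19 + 6}{-8 + 6} \left(-113 - 167\right) = \left(27 - 66\right) + \frac{1}{-2} \left(-13\right) \left(-113 - 167\right) = -39 + \left(- \frac{1}{2}\right) \left(-13\right) \left(-280\right) = -39 + \frac{13}{2} \left(-280\right) = -39 - 1820 = -1859$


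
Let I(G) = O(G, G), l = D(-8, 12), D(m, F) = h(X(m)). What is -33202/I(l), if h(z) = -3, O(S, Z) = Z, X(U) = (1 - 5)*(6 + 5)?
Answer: 33202/3 ≈ 11067.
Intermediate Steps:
X(U) = -44 (X(U) = -4*11 = -44)
D(m, F) = -3
l = -3
I(G) = G
-33202/I(l) = -33202/(-3) = -33202*(-⅓) = 33202/3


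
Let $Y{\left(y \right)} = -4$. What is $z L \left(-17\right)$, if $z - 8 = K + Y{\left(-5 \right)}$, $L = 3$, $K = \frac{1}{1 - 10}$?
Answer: $- \frac{595}{3} \approx -198.33$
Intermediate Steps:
$K = - \frac{1}{9}$ ($K = \frac{1}{-9} = - \frac{1}{9} \approx -0.11111$)
$z = \frac{35}{9}$ ($z = 8 - \frac{37}{9} = \frac{35}{9} \approx 3.8889$)
$z L \left(-17\right) = \frac{35}{9} \cdot 3 \left(-17\right) = \frac{35}{3} \left(-17\right) = - \frac{595}{3}$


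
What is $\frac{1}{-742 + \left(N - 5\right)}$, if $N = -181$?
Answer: $- \frac{1}{928} \approx -0.0010776$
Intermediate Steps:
$\frac{1}{-742 + \left(N - 5\right)} = \frac{1}{-742 - 186} = \frac{1}{-928} = - \frac{1}{928}$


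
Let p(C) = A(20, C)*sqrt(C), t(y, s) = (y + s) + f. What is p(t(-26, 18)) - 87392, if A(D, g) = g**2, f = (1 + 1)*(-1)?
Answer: -87392 + 100*I*sqrt(10) ≈ -87392.0 + 316.23*I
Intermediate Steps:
f = -2 (f = 2*(-1) = -2)
t(y, s) = -2 + s + y (t(y, s) = (y + s) - 2 = (s + y) - 2 = -2 + s + y)
p(C) = C**(5/2) (p(C) = C**2*sqrt(C) = C**(5/2))
p(t(-26, 18)) - 87392 = (-2 + 18 - 26)**(5/2) - 87392 = (-10)**(5/2) - 87392 = 100*I*sqrt(10) - 87392 = -87392 + 100*I*sqrt(10)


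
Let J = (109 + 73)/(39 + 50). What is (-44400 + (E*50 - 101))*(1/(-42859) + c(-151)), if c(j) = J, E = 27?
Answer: -336588544599/3814451 ≈ -88240.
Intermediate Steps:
J = 182/89 ≈ 2.0449
c(j) = 182/89
(-44400 + (E*50 - 101))*(1/(-42859) + c(-151)) = (-44400 + (27*50 - 101))*(1/(-42859) + 182/89) = (-44400 + (1350 - 101))*(-1/42859 + 182/89) = (-44400 + 1249)*(7800249/3814451) = -43151*7800249/3814451 = -336588544599/3814451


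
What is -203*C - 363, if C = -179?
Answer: 35974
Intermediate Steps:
-203*C - 363 = -203*(-179) - 363 = 36337 - 363 = 35974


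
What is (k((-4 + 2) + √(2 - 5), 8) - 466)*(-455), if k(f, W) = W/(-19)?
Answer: 4032210/19 ≈ 2.1222e+5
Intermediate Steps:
k(f, W) = -W/19 (k(f, W) = W*(-1/19) = -W/19)
(k((-4 + 2) + √(2 - 5), 8) - 466)*(-455) = (-1/19*8 - 466)*(-455) = (-8/19 - 466)*(-455) = -8862/19*(-455) = 4032210/19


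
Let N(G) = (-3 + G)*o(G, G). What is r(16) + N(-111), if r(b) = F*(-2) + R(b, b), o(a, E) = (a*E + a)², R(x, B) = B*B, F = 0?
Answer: -16995587144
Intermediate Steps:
R(x, B) = B²
o(a, E) = (a + E*a)² (o(a, E) = (E*a + a)² = (a + E*a)²)
N(G) = G²*(1 + G)²*(-3 + G) (N(G) = (-3 + G)*(G²*(1 + G)²) = G²*(1 + G)²*(-3 + G))
r(b) = b² (r(b) = 0*(-2) + b² = 0 + b² = b²)
r(16) + N(-111) = 16² + (-111)²*(1 - 111)²*(-3 - 111) = 256 + 12321*(-110)²*(-114) = 256 + 12321*12100*(-114) = 256 - 16995587400 = -16995587144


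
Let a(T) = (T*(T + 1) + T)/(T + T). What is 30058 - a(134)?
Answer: 29990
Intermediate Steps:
a(T) = (T + T*(1 + T))/(2*T) (a(T) = (T*(1 + T) + T)/((2*T)) = (T + T*(1 + T))*(1/(2*T)) = (T + T*(1 + T))/(2*T))
30058 - a(134) = 30058 - (1 + (1/2)*134) = 30058 - (1 + 67) = 30058 - 1*68 = 30058 - 68 = 29990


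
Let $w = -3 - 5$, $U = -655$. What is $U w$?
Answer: $5240$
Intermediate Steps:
$w = -8$
$U w = \left(-655\right) \left(-8\right) = 5240$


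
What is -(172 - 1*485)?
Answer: 313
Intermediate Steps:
-(172 - 1*485) = -(172 - 485) = -1*(-313) = 313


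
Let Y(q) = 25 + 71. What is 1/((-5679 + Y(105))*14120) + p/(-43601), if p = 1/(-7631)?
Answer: -253887271/26228909109422760 ≈ -9.6797e-9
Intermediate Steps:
p = -1/7631 ≈ -0.00013104
Y(q) = 96
1/((-5679 + Y(105))*14120) + p/(-43601) = 1/((-5679 + 96)*14120) - 1/7631/(-43601) = (1/14120)/(-5583) - 1/7631*(-1/43601) = -1/5583*1/14120 + 1/332719231 = -1/78831960 + 1/332719231 = -253887271/26228909109422760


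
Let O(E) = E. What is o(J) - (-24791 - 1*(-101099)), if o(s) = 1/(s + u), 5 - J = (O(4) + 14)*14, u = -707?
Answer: -72797833/954 ≈ -76308.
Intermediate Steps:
J = -247 (J = 5 - (4 + 14)*14 = 5 - 18*14 = 5 - 1*252 = 5 - 252 = -247)
o(s) = 1/(-707 + s) (o(s) = 1/(s - 707) = 1/(-707 + s))
o(J) - (-24791 - 1*(-101099)) = 1/(-707 - 247) - (-24791 - 1*(-101099)) = 1/(-954) - (-24791 + 101099) = -1/954 - 1*76308 = -1/954 - 76308 = -72797833/954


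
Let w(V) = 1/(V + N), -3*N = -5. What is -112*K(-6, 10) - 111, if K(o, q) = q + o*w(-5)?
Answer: -7163/5 ≈ -1432.6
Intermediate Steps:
N = 5/3 (N = -⅓*(-5) = 5/3 ≈ 1.6667)
w(V) = 1/(5/3 + V) (w(V) = 1/(V + 5/3) = 1/(5/3 + V))
K(o, q) = q - 3*o/10 (K(o, q) = q + o*(3/(5 + 3*(-5))) = q + o*(3/(5 - 15)) = q + o*(3/(-10)) = q + o*(3*(-⅒)) = q + o*(-3/10) = q - 3*o/10)
-112*K(-6, 10) - 111 = -112*(10 - 3/10*(-6)) - 111 = -112*(10 + 9/5) - 111 = -112*59/5 - 111 = -6608/5 - 111 = -7163/5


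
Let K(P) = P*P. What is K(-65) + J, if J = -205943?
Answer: -201718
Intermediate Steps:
K(P) = P**2
K(-65) + J = (-65)**2 - 205943 = 4225 - 205943 = -201718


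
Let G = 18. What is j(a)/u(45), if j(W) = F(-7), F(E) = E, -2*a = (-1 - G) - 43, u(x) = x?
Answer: -7/45 ≈ -0.15556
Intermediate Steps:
a = 31 (a = -((-1 - 1*18) - 43)/2 = -((-1 - 18) - 43)/2 = -(-19 - 43)/2 = -½*(-62) = 31)
j(W) = -7
j(a)/u(45) = -7/45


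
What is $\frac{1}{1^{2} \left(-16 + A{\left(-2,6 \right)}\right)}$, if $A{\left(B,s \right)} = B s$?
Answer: $- \frac{1}{28} \approx -0.035714$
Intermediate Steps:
$\frac{1}{1^{2} \left(-16 + A{\left(-2,6 \right)}\right)} = \frac{1}{1^{2} \left(-16 - 12\right)} = \frac{1}{1 \left(-16 - 12\right)} = \frac{1}{1 \left(-28\right)} = \frac{1}{-28} = - \frac{1}{28}$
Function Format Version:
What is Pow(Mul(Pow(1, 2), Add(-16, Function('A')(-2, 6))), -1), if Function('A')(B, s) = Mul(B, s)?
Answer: Rational(-1, 28) ≈ -0.035714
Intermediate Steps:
Pow(Mul(Pow(1, 2), Add(-16, Function('A')(-2, 6))), -1) = Pow(Mul(Pow(1, 2), Add(-16, Mul(-2, 6))), -1) = Pow(Mul(1, Add(-16, -12)), -1) = Pow(Mul(1, -28), -1) = Pow(-28, -1) = Rational(-1, 28)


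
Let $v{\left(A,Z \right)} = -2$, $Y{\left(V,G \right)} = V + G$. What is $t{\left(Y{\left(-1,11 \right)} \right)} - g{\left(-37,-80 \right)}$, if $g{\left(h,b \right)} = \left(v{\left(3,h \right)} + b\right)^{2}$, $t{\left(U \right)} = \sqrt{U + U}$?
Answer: $-6724 + 2 \sqrt{5} \approx -6719.5$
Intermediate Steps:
$Y{\left(V,G \right)} = G + V$
$t{\left(U \right)} = \sqrt{2} \sqrt{U}$ ($t{\left(U \right)} = \sqrt{2 U} = \sqrt{2} \sqrt{U}$)
$g{\left(h,b \right)} = \left(-2 + b\right)^{2}$
$t{\left(Y{\left(-1,11 \right)} \right)} - g{\left(-37,-80 \right)} = \sqrt{2} \sqrt{11 - 1} - \left(-2 - 80\right)^{2} = \sqrt{2} \sqrt{10} - \left(-82\right)^{2} = 2 \sqrt{5} - 6724 = -6724 + 2 \sqrt{5}$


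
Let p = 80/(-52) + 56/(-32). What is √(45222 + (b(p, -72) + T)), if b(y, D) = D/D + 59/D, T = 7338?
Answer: √7568666/12 ≈ 229.26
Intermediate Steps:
p = -171/52 (p = 80*(-1/52) + 56*(-1/32) = -20/13 - 7/4 = -171/52 ≈ -3.2885)
b(y, D) = 1 + 59/D
√(45222 + (b(p, -72) + T)) = √(45222 + ((59 - 72)/(-72) + 7338)) = √(45222 + (-1/72*(-13) + 7338)) = √(45222 + (13/72 + 7338)) = √(45222 + 528349/72) = √(3784333/72) = √7568666/12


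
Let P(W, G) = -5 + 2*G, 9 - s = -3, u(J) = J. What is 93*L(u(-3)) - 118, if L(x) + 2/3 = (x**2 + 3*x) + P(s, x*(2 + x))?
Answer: -87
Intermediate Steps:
s = 12 (s = 9 - 1*(-3) = 9 + 3 = 12)
L(x) = -17/3 + x**2 + 3*x + 2*x*(2 + x) (L(x) = -2/3 + ((x**2 + 3*x) + (-5 + 2*(x*(2 + x)))) = -2/3 + ((x**2 + 3*x) + (-5 + 2*x*(2 + x))) = -2/3 + (-5 + x**2 + 3*x + 2*x*(2 + x)) = -17/3 + x**2 + 3*x + 2*x*(2 + x))
93*L(u(-3)) - 118 = 93*(-17/3 + 3*(-3)**2 + 7*(-3)) - 118 = 93*(-17/3 + 3*9 - 21) - 118 = 93*(-17/3 + 27 - 21) - 118 = 93*(1/3) - 118 = 31 - 118 = -87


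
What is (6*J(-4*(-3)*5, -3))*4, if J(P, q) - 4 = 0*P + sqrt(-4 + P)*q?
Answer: 96 - 144*sqrt(14) ≈ -442.80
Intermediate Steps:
J(P, q) = 4 + q*sqrt(-4 + P) (J(P, q) = 4 + (0*P + sqrt(-4 + P)*q) = 4 + (0 + q*sqrt(-4 + P)) = 4 + q*sqrt(-4 + P))
(6*J(-4*(-3)*5, -3))*4 = (6*(4 - 3*sqrt(-4 - 4*(-3)*5)))*4 = (6*(4 - 3*sqrt(-4 + 12*5)))*4 = (6*(4 - 3*sqrt(-4 + 60)))*4 = (6*(4 - 6*sqrt(14)))*4 = (24 - 36*sqrt(14))*4 = 96 - 144*sqrt(14)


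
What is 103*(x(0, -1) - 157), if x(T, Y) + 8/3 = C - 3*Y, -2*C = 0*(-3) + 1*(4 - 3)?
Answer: -97129/6 ≈ -16188.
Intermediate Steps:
C = -½ (C = -(0*(-3) + 1*(4 - 3))/2 = -(0 + 1*1)/2 = -(0 + 1)/2 = -½*1 = -½ ≈ -0.50000)
x(T, Y) = -19/6 - 3*Y (x(T, Y) = -8/3 + (-½ - 3*Y) = -19/6 - 3*Y)
103*(x(0, -1) - 157) = 103*((-19/6 - 3*(-1)) - 157) = 103*((-19/6 + 3) - 157) = 103*(-⅙ - 157) = 103*(-943/6) = -97129/6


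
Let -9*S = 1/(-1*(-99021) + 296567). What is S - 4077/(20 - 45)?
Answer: 14515310459/89007300 ≈ 163.08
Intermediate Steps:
S = -1/3560292 (S = -1/(9*(-1*(-99021) + 296567)) = -1/(9*(99021 + 296567)) = -⅑/395588 = -⅑*1/395588 = -1/3560292 ≈ -2.8088e-7)
S - 4077/(20 - 45) = -1/3560292 - 4077/(20 - 45) = -1/3560292 - 4077/(-25) = -1/3560292 - 4077*(-1/25) = -1/3560292 + 4077/25 = 14515310459/89007300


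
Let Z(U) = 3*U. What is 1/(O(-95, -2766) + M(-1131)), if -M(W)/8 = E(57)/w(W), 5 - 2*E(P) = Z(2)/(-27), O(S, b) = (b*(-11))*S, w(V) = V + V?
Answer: -10179/29422094036 ≈ -3.4596e-7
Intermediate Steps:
w(V) = 2*V
O(S, b) = -11*S*b (O(S, b) = (-11*b)*S = -11*S*b)
E(P) = 47/18 (E(P) = 5/2 - 3*2/(2*(-27)) = 5/2 - 3*(-1)/27 = 5/2 - ½*(-2/9) = 5/2 + ⅑ = 47/18)
M(W) = -94/(9*W) (M(W) = -188/(9*(2*W)) = -188*1/(2*W)/9 = -94/(9*W))
1/(O(-95, -2766) + M(-1131)) = 1/(-11*(-95)*(-2766) - 94/9/(-1131)) = 1/(-2890470 - 94/9*(-1/1131)) = 1/(-2890470 + 94/10179) = 1/(-29422094036/10179) = -10179/29422094036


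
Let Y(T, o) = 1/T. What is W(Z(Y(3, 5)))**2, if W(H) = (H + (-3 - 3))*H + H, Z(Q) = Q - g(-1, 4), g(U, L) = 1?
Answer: 1156/81 ≈ 14.272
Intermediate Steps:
Z(Q) = -1 + Q (Z(Q) = Q - 1*1 = Q - 1 = -1 + Q)
W(H) = H + H*(-6 + H) (W(H) = (H - 6)*H + H = (-6 + H)*H + H = H*(-6 + H) + H = H + H*(-6 + H))
W(Z(Y(3, 5)))**2 = ((-1 + 1/3)*(-5 + (-1 + 1/3)))**2 = (-2*(-5 - 2/3)/3)**2 = (-2/3*(-17/3))**2 = (34/9)**2 = 1156/81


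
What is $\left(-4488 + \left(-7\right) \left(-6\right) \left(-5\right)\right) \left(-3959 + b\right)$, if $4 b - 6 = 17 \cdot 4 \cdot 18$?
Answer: $17154747$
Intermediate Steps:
$b = \frac{615}{2}$ ($b = \frac{3}{2} + \frac{17 \cdot 4 \cdot 18}{4} = \frac{3}{2} + \frac{68 \cdot 18}{4} = \frac{3}{2} + \frac{1}{4} \cdot 1224 = \frac{3}{2} + 306 = \frac{615}{2} \approx 307.5$)
$\left(-4488 + \left(-7\right) \left(-6\right) \left(-5\right)\right) \left(-3959 + b\right) = \left(-4488 + \left(-7\right) \left(-6\right) \left(-5\right)\right) \left(-3959 + \frac{615}{2}\right) = \left(-4488 + 42 \left(-5\right)\right) \left(- \frac{7303}{2}\right) = \left(-4488 - 210\right) \left(- \frac{7303}{2}\right) = \left(-4698\right) \left(- \frac{7303}{2}\right) = 17154747$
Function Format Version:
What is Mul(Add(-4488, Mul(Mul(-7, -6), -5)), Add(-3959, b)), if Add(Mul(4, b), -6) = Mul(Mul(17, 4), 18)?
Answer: 17154747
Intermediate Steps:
b = Rational(615, 2) (b = Add(Rational(3, 2), Mul(Rational(1, 4), Mul(Mul(17, 4), 18))) = Add(Rational(3, 2), Mul(Rational(1, 4), Mul(68, 18))) = Add(Rational(3, 2), Mul(Rational(1, 4), 1224)) = Add(Rational(3, 2), 306) = Rational(615, 2) ≈ 307.50)
Mul(Add(-4488, Mul(Mul(-7, -6), -5)), Add(-3959, b)) = Mul(Add(-4488, Mul(Mul(-7, -6), -5)), Add(-3959, Rational(615, 2))) = Mul(Add(-4488, Mul(42, -5)), Rational(-7303, 2)) = Mul(Add(-4488, -210), Rational(-7303, 2)) = Mul(-4698, Rational(-7303, 2)) = 17154747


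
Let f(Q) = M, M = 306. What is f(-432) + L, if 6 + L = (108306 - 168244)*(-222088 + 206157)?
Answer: 954872578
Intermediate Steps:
f(Q) = 306
L = 954872272 (L = -6 + (108306 - 168244)*(-222088 + 206157) = -6 - 59938*(-15931) = -6 + 954872278 = 954872272)
f(-432) + L = 306 + 954872272 = 954872578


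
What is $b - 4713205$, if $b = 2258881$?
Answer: $-2454324$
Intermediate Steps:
$b - 4713205 = 2258881 - 4713205 = -2454324$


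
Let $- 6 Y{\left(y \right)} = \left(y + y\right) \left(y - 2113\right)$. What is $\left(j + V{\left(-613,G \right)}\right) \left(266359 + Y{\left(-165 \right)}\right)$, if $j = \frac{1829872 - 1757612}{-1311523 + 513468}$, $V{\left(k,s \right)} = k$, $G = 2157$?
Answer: $- \frac{13804447358655}{159611} \approx -8.6488 \cdot 10^{7}$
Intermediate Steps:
$j = - \frac{14452}{159611}$ ($j = \frac{72260}{-798055} = 72260 \left(- \frac{1}{798055}\right) = - \frac{14452}{159611} \approx -0.090545$)
$Y{\left(y \right)} = - \frac{y \left(-2113 + y\right)}{3}$ ($Y{\left(y \right)} = - \frac{\left(y + y\right) \left(y - 2113\right)}{6} = - \frac{2 y \left(-2113 + y\right)}{6} = - \frac{y \left(-2113 + y\right)}{3}$)
$\left(j + V{\left(-613,G \right)}\right) \left(266359 + Y{\left(-165 \right)}\right) = \left(- \frac{14452}{159611} - 613\right) \left(266359 + \frac{1}{3} \left(-165\right) \left(2113 - -165\right)\right) = - \frac{97855995 \left(266359 + \frac{1}{3} \left(-165\right) \left(2113 + 165\right)\right)}{159611} = - \frac{97855995 \left(266359 + \frac{1}{3} \left(-165\right) 2278\right)}{159611} = - \frac{97855995 \left(266359 - 125290\right)}{159611} = \left(- \frac{97855995}{159611}\right) 141069 = - \frac{13804447358655}{159611}$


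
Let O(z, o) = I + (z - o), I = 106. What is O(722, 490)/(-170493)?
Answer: -338/170493 ≈ -0.0019825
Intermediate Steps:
O(z, o) = 106 + z - o (O(z, o) = 106 + (z - o) = 106 + z - o)
O(722, 490)/(-170493) = (106 + 722 - 1*490)/(-170493) = (106 + 722 - 490)*(-1/170493) = 338*(-1/170493) = -338/170493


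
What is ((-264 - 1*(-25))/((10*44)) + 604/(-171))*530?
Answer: -16251337/7524 ≈ -2159.9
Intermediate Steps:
((-264 - 1*(-25))/((10*44)) + 604/(-171))*530 = ((-264 + 25)/440 + 604*(-1/171))*530 = (-239*1/440 - 604/171)*530 = (-239/440 - 604/171)*530 = -306629/75240*530 = -16251337/7524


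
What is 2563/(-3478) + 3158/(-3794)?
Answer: -10353773/6597766 ≈ -1.5693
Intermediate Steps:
2563/(-3478) + 3158/(-3794) = 2563*(-1/3478) + 3158*(-1/3794) = -2563/3478 - 1579/1897 = -10353773/6597766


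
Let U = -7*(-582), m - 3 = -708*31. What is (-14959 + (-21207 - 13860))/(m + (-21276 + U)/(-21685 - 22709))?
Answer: 185071187/81184094 ≈ 2.2796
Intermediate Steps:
m = -21945 (m = 3 - 708*31 = 3 - 21948 = -21945)
U = 4074
(-14959 + (-21207 - 13860))/(m + (-21276 + U)/(-21685 - 22709)) = (-14959 + (-21207 - 13860))/(-21945 + (-21276 + 4074)/(-21685 - 22709)) = (-14959 - 35067)/(-21945 - 17202/(-44394)) = -50026/(-21945 - 17202*(-1/44394)) = -50026/(-21945 + 2867/7399) = -50026/(-162368188/7399) = -50026*(-7399/162368188) = 185071187/81184094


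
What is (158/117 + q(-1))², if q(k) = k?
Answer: 1681/13689 ≈ 0.12280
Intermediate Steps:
(158/117 + q(-1))² = (158/117 - 1)² = (41/117)² = 1681/13689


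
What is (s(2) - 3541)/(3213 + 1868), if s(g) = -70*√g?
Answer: -3541/5081 - 70*√2/5081 ≈ -0.71639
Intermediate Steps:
(s(2) - 3541)/(3213 + 1868) = (-70*√2 - 3541)/(3213 + 1868) = (-3541 - 70*√2)/5081 = (-3541 - 70*√2)*(1/5081) = -3541/5081 - 70*√2/5081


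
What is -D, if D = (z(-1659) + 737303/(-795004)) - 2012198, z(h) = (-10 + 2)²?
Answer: 228522187977/113572 ≈ 2.0121e+6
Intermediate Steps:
z(h) = 64 (z(h) = (-8)² = 64)
D = -228522187977/113572 (D = (64 + 737303/(-795004)) - 2012198 = (64 + 737303*(-1/795004)) - 2012198 = (64 - 105329/113572) - 2012198 = 7163279/113572 - 2012198 = -228522187977/113572 ≈ -2.0121e+6)
-D = -1*(-228522187977/113572) = 228522187977/113572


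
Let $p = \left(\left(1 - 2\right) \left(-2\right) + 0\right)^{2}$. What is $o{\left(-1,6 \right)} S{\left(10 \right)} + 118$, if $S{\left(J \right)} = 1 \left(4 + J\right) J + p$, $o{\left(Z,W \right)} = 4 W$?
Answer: $3574$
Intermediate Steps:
$p = 4$ ($p = \left(\left(-1\right) \left(-2\right) + 0\right)^{2} = \left(2 + 0\right)^{2} = 2^{2} = 4$)
$S{\left(J \right)} = 4 + J \left(4 + J\right)$ ($S{\left(J \right)} = 1 \left(4 + J\right) J + 4 = \left(4 + J\right) J + 4 = J \left(4 + J\right) + 4 = 4 + J \left(4 + J\right)$)
$o{\left(-1,6 \right)} S{\left(10 \right)} + 118 = 4 \cdot 6 \left(4 + 10^{2} + 4 \cdot 10\right) + 118 = 24 \left(4 + 100 + 40\right) + 118 = 24 \cdot 144 + 118 = 3456 + 118 = 3574$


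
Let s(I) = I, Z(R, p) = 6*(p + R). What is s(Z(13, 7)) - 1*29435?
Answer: -29315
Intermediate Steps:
Z(R, p) = 6*R + 6*p (Z(R, p) = 6*(R + p) = 6*R + 6*p)
s(Z(13, 7)) - 1*29435 = (6*13 + 6*7) - 1*29435 = (78 + 42) - 29435 = 120 - 29435 = -29315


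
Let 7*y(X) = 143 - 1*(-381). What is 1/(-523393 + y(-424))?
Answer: -7/3663227 ≈ -1.9109e-6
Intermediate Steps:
y(X) = 524/7 (y(X) = (143 - 1*(-381))/7 = (143 + 381)/7 = (⅐)*524 = 524/7)
1/(-523393 + y(-424)) = 1/(-523393 + 524/7) = 1/(-3663227/7) = -7/3663227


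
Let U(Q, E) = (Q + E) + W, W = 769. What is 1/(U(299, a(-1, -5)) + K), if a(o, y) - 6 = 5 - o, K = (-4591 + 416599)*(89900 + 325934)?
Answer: 1/171326935752 ≈ 5.8368e-12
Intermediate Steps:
K = 171326934672 (K = 412008*415834 = 171326934672)
a(o, y) = 11 - o (a(o, y) = 6 + (5 - o) = 11 - o)
U(Q, E) = 769 + E + Q (U(Q, E) = (Q + E) + 769 = (E + Q) + 769 = 769 + E + Q)
1/(U(299, a(-1, -5)) + K) = 1/((769 + (11 - 1*(-1)) + 299) + 171326934672) = 1/((769 + (11 + 1) + 299) + 171326934672) = 1/((769 + 12 + 299) + 171326934672) = 1/(1080 + 171326934672) = 1/171326935752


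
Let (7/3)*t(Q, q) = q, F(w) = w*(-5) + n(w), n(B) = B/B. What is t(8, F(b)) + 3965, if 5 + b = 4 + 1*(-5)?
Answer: 27848/7 ≈ 3978.3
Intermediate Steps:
b = -6 (b = -5 + (4 + 1*(-5)) = -5 + (4 - 5) = -5 - 1 = -6)
n(B) = 1
F(w) = 1 - 5*w (F(w) = w*(-5) + 1 = -5*w + 1 = 1 - 5*w)
t(Q, q) = 3*q/7
t(8, F(b)) + 3965 = 3*(1 - 5*(-6))/7 + 3965 = 3*(1 + 30)/7 + 3965 = (3/7)*31 + 3965 = 93/7 + 3965 = 27848/7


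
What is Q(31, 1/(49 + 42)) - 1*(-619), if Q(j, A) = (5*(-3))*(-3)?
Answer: 664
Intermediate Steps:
Q(j, A) = 45 (Q(j, A) = -15*(-3) = 45)
Q(31, 1/(49 + 42)) - 1*(-619) = 45 - 1*(-619) = 45 + 619 = 664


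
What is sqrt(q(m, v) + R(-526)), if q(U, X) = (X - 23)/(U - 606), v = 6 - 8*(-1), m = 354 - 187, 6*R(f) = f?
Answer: I*sqrt(152021310)/1317 ≈ 9.362*I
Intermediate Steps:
R(f) = f/6
m = 167
v = 14 (v = 6 + 8 = 14)
q(U, X) = (-23 + X)/(-606 + U)
sqrt(q(m, v) + R(-526)) = sqrt((-23 + 14)/(-606 + 167) + (1/6)*(-526)) = sqrt(-9/(-439) - 263/3) = sqrt(-1/439*(-9) - 263/3) = sqrt(9/439 - 263/3) = sqrt(-115430/1317) = I*sqrt(152021310)/1317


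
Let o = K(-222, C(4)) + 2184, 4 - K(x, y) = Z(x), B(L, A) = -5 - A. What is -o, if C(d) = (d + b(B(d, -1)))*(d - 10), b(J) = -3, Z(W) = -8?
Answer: -2196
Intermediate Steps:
C(d) = (-10 + d)*(-3 + d) (C(d) = (d - 3)*(d - 10) = (-3 + d)*(-10 + d) = (-10 + d)*(-3 + d))
K(x, y) = 12 (K(x, y) = 4 - 1*(-8) = 4 + 8 = 12)
o = 2196 (o = 12 + 2184 = 2196)
-o = -1*2196 = -2196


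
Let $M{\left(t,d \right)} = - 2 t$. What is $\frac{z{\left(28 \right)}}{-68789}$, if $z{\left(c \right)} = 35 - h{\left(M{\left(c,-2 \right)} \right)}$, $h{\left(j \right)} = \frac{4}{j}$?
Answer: $- \frac{491}{963046} \approx -0.00050984$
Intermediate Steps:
$z{\left(c \right)} = 35 + \frac{2}{c}$ ($z{\left(c \right)} = 35 - \frac{4}{\left(-2\right) c} = 35 - 4 \left(- \frac{1}{2 c}\right) = 35 - - \frac{2}{c} = 35 + \frac{2}{c}$)
$\frac{z{\left(28 \right)}}{-68789} = \frac{35 + \frac{2}{28}}{-68789} = \left(35 + 2 \cdot \frac{1}{28}\right) \left(- \frac{1}{68789}\right) = \left(35 + \frac{1}{14}\right) \left(- \frac{1}{68789}\right) = \frac{491}{14} \left(- \frac{1}{68789}\right) = - \frac{491}{963046}$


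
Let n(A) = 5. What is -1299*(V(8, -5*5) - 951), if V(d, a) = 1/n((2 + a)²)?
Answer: 6175446/5 ≈ 1.2351e+6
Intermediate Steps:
V(d, a) = ⅕ (V(d, a) = 1/5 = ⅕)
-1299*(V(8, -5*5) - 951) = -1299*(⅕ - 951) = -1299*(-4754/5) = 6175446/5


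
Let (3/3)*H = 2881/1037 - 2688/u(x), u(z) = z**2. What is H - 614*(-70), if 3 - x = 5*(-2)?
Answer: 7530073373/175253 ≈ 42967.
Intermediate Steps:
x = 13 (x = 3 - 5*(-2) = 3 - 1*(-10) = 3 + 10 = 13)
H = -2300567/175253 (H = 2881/1037 - 2688/(13**2) = 2881*(1/1037) - 2688/169 = 2881/1037 - 2688*1/169 = 2881/1037 - 2688/169 = -2300567/175253 ≈ -13.127)
H - 614*(-70) = -2300567/175253 - 614*(-70) = -2300567/175253 + 42980 = 7530073373/175253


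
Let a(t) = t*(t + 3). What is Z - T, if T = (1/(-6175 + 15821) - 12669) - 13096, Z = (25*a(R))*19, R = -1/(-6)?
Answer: 4517052977/173628 ≈ 26016.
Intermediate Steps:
R = 1/6 (R = -1*(-1/6) = 1/6 ≈ 0.16667)
a(t) = t*(3 + t)
Z = 9025/36 (Z = (25*((3 + 1/6)/6))*19 = (25*((1/6)*(19/6)))*19 = (25*(19/36))*19 = (475/36)*19 = 9025/36 ≈ 250.69)
T = -248529189/9646 (T = (1/9646 - 12669) - 13096 = -122205173/9646 - 13096 = -248529189/9646 ≈ -25765.)
Z - T = 9025/36 - 1*(-248529189/9646) = 9025/36 + 248529189/9646 = 4517052977/173628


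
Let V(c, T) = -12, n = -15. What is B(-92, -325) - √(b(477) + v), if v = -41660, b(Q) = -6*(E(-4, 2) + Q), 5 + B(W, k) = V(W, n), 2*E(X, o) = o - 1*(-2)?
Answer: -17 - I*√44534 ≈ -17.0 - 211.03*I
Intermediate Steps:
E(X, o) = 1 + o/2 (E(X, o) = (o - 1*(-2))/2 = (o + 2)/2 = (2 + o)/2 = 1 + o/2)
B(W, k) = -17 (B(W, k) = -5 - 12 = -17)
b(Q) = -12 - 6*Q (b(Q) = -6*((1 + (½)*2) + Q) = -6*((1 + 1) + Q) = -6*(2 + Q) = -12 - 6*Q)
B(-92, -325) - √(b(477) + v) = -17 - √((-12 - 6*477) - 41660) = -17 - √((-12 - 2862) - 41660) = -17 - √(-2874 - 41660) = -17 - √(-44534) = -17 - I*√44534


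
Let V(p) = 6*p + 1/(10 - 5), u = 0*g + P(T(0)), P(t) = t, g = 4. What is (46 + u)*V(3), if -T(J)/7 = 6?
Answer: 364/5 ≈ 72.800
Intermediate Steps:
T(J) = -42 (T(J) = -7*6 = -42)
u = -42 (u = 0*4 - 42 = 0 - 42 = -42)
V(p) = ⅕ + 6*p (V(p) = 6*p + 1/5 = 6*p + ⅕ = ⅕ + 6*p)
(46 + u)*V(3) = (46 - 42)*(⅕ + 6*3) = 4*(⅕ + 18) = 4*(91/5) = 364/5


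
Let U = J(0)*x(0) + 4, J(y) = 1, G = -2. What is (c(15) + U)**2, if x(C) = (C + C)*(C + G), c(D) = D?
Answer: 361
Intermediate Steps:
x(C) = 2*C*(-2 + C) (x(C) = (C + C)*(C - 2) = (2*C)*(-2 + C) = 2*C*(-2 + C))
U = 4 (U = 1*(2*0*(-2 + 0)) + 4 = 1*(2*0*(-2)) + 4 = 1*0 + 4 = 0 + 4 = 4)
(c(15) + U)**2 = (15 + 4)**2 = 19**2 = 361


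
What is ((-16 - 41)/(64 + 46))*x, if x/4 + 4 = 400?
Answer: -4104/5 ≈ -820.80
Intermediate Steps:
x = 1584 (x = -16 + 4*400 = -16 + 1600 = 1584)
((-16 - 41)/(64 + 46))*x = ((-16 - 41)/(64 + 46))*1584 = -57/110*1584 = -4104/5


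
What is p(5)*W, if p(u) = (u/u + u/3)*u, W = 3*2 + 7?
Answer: 520/3 ≈ 173.33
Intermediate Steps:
W = 13 (W = 6 + 7 = 13)
p(u) = u*(1 + u/3) (p(u) = (1 + u*(⅓))*u = (1 + u/3)*u = u*(1 + u/3))
p(5)*W = ((⅓)*5*(3 + 5))*13 = ((⅓)*5*8)*13 = (40/3)*13 = 520/3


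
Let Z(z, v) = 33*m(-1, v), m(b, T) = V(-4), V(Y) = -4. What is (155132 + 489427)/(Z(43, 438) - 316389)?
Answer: -214853/105507 ≈ -2.0364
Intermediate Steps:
m(b, T) = -4
Z(z, v) = -132 (Z(z, v) = 33*(-4) = -132)
(155132 + 489427)/(Z(43, 438) - 316389) = (155132 + 489427)/(-132 - 316389) = 644559/(-316521) = 644559*(-1/316521) = -214853/105507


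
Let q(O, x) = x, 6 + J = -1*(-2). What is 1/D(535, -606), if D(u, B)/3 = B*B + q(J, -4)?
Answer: 1/1101696 ≈ 9.0769e-7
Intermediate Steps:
J = -4 (J = -6 - 1*(-2) = -6 + 2 = -4)
D(u, B) = -12 + 3*B**2 (D(u, B) = 3*(B*B - 4) = 3*(B**2 - 4) = 3*(-4 + B**2) = -12 + 3*B**2)
1/D(535, -606) = 1/(-12 + 3*(-606)**2) = 1/(-12 + 3*367236) = 1/(-12 + 1101708) = 1/1101696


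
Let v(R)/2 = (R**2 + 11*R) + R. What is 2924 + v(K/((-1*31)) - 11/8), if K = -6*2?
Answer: 89249753/30752 ≈ 2902.2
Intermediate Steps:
K = -12
v(R) = 2*R**2 + 24*R (v(R) = 2*((R**2 + 11*R) + R) = 2*(R**2 + 12*R) = 2*R**2 + 24*R)
2924 + v(K/((-1*31)) - 11/8) = 2924 + 2*(-12/((-1*31)) - 11/8)*(12 + (-12/((-1*31)) - 11/8)) = 2924 + 2*(-12/(-31) - 11*1/8)*(12 + (-12/(-31) - 11*1/8)) = 2924 + 2*(-12*(-1/31) - 11/8)*(12 + (-12*(-1/31) - 11/8)) = 2924 + 2*(12/31 - 11/8)*(12 + (12/31 - 11/8)) = 2924 + 2*(-245/248)*(12 - 245/248) = 2924 + 2*(-245/248)*(2731/248) = 2924 - 669095/30752 = 89249753/30752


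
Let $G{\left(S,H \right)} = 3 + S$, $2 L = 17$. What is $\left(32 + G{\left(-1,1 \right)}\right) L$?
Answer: $289$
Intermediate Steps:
$L = \frac{17}{2}$ ($L = \frac{1}{2} \cdot 17 = \frac{17}{2} \approx 8.5$)
$\left(32 + G{\left(-1,1 \right)}\right) L = \left(32 + \left(3 - 1\right)\right) \frac{17}{2} = \left(32 + 2\right) \frac{17}{2} = 34 \cdot \frac{17}{2} = 289$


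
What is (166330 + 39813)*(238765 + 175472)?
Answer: 85392057891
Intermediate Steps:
(166330 + 39813)*(238765 + 175472) = 206143*414237 = 85392057891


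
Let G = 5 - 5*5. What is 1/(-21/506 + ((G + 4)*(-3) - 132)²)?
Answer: 506/3570315 ≈ 0.00014172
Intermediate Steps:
G = -20 (G = 5 - 25 = -20)
1/(-21/506 + ((G + 4)*(-3) - 132)²) = 1/(-21/506 + ((-20 + 4)*(-3) - 132)²) = 1/((1/506)*(-21) + (-16*(-3) - 132)²) = 1/(-21/506 + (48 - 132)²) = 1/(-21/506 + (-84)²) = 1/(-21/506 + 7056) = 1/(3570315/506) = 506/3570315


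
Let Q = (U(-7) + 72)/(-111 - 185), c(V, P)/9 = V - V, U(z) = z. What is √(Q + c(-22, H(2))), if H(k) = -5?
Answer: I*√4810/148 ≈ 0.46861*I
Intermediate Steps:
c(V, P) = 0 (c(V, P) = 9*(V - V) = 9*0 = 0)
Q = -65/296 (Q = (-7 + 72)/(-111 - 185) = 65/(-296) = 65*(-1/296) = -65/296 ≈ -0.21959)
√(Q + c(-22, H(2))) = √(-65/296 + 0) = √(-65/296) = I*√4810/148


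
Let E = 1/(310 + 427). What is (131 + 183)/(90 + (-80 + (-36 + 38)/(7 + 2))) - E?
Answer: 1041335/33902 ≈ 30.716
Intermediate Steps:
E = 1/737 ≈ 0.0013569
(131 + 183)/(90 + (-80 + (-36 + 38)/(7 + 2))) - E = (131 + 183)/(90 + (-80 + (-36 + 38)/(7 + 2))) - 1*1/737 = 314/(90 + (-80 + 2/9)) - 1/737 = 314/(90 - 718/9) - 1/737 = 314/(92/9) - 1/737 = 314*(9/92) - 1/737 = 1413/46 - 1/737 = 1041335/33902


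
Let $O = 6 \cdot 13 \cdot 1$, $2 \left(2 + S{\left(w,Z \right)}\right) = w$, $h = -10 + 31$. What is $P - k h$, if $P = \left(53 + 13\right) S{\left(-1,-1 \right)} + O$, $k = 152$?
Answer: $-3279$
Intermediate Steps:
$h = 21$
$S{\left(w,Z \right)} = -2 + \frac{w}{2}$
$O = 78$ ($O = 78 \cdot 1 = 78$)
$P = -87$ ($P = \left(53 + 13\right) \left(-2 + \frac{1}{2} \left(-1\right)\right) + 78 = 66 \left(-2 - \frac{1}{2}\right) + 78 = 66 \left(- \frac{5}{2}\right) + 78 = -165 + 78 = -87$)
$P - k h = -87 - 152 \cdot 21 = -87 - 3192 = -3279$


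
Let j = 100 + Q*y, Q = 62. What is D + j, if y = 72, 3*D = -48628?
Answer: -34936/3 ≈ -11645.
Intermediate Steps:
D = -48628/3 (D = (1/3)*(-48628) = -48628/3 ≈ -16209.)
j = 4564 (j = 100 + 62*72 = 100 + 4464 = 4564)
D + j = -48628/3 + 4564 = -34936/3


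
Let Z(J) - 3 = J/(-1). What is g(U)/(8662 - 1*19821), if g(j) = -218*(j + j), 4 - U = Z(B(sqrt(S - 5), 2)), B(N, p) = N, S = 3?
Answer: 436/11159 + 436*I*sqrt(2)/11159 ≈ 0.039072 + 0.055256*I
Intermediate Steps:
Z(J) = 3 - J (Z(J) = 3 + J/(-1) = 3 + J*(-1) = 3 - J)
U = 1 + I*sqrt(2) (U = 4 - (3 - sqrt(3 - 5)) = 4 - (3 - sqrt(-2)) = 4 - (3 - I*sqrt(2)) = 4 + (-3 + I*sqrt(2)) = 1 + I*sqrt(2) ≈ 1.0 + 1.4142*I)
g(j) = -436*j
g(U)/(8662 - 1*19821) = (-436*(1 + I*sqrt(2)))/(8662 - 1*19821) = (-436 - 436*I*sqrt(2))/(8662 - 19821) = (-436 - 436*I*sqrt(2))/(-11159) = (-436 - 436*I*sqrt(2))*(-1/11159) = 436/11159 + 436*I*sqrt(2)/11159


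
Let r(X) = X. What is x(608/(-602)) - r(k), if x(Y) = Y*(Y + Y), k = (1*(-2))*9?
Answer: 1815650/90601 ≈ 20.040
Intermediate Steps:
k = -18 (k = -2*9 = -18)
x(Y) = 2*Y² (x(Y) = Y*(2*Y) = 2*Y²)
x(608/(-602)) - r(k) = 2*(608/(-602))² - 1*(-18) = 2*(608*(-1/602))² + 18 = 2*(-304/301)² + 18 = 2*(92416/90601) + 18 = 184832/90601 + 18 = 1815650/90601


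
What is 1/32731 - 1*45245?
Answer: -1480914094/32731 ≈ -45245.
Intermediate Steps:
1/32731 - 1*45245 = 1/32731 - 45245 = -1480914094/32731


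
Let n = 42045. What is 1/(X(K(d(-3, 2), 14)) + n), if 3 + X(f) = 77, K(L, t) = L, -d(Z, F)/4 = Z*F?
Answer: 1/42119 ≈ 2.3742e-5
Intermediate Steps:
d(Z, F) = -4*F*Z (d(Z, F) = -4*Z*F = -4*F*Z)
X(f) = 74 (X(f) = -3 + 77 = 74)
1/(X(K(d(-3, 2), 14)) + n) = 1/(74 + 42045) = 1/42119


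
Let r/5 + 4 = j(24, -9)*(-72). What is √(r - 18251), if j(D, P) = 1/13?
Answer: I*√3092479/13 ≈ 135.27*I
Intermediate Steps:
j(D, P) = 1/13
r = -620/13 (r = -20 + 5*((1/13)*(-72)) = -20 + 5*(-72/13) = -20 - 360/13 = -620/13 ≈ -47.692)
√(r - 18251) = √(-620/13 - 18251) = √(-237883/13) = I*√3092479/13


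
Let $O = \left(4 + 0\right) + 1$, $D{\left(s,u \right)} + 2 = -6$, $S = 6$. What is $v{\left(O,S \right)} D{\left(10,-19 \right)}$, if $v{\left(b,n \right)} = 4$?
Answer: $-32$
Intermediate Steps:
$D{\left(s,u \right)} = -8$ ($D{\left(s,u \right)} = -2 - 6 = -8$)
$O = 5$ ($O = 4 + 1 = 5$)
$v{\left(O,S \right)} D{\left(10,-19 \right)} = 4 \left(-8\right) = -32$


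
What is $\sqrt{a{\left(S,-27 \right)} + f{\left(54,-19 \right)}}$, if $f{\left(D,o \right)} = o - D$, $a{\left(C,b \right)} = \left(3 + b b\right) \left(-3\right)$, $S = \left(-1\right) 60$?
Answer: $i \sqrt{2269} \approx 47.634 i$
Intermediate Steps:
$S = -60$
$a{\left(C,b \right)} = -9 - 3 b^{2}$ ($a{\left(C,b \right)} = \left(3 + b^{2}\right) \left(-3\right) = -9 - 3 b^{2}$)
$\sqrt{a{\left(S,-27 \right)} + f{\left(54,-19 \right)}} = \sqrt{\left(-9 - 3 \left(-27\right)^{2}\right) - 73} = \sqrt{\left(-9 - 2187\right) - 73} = \sqrt{-2196 - 73} = \sqrt{-2269} = i \sqrt{2269}$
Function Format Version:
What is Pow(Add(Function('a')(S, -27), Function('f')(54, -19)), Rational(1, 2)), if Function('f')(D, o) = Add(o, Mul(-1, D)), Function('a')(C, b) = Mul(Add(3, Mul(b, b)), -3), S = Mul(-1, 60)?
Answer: Mul(I, Pow(2269, Rational(1, 2))) ≈ Mul(47.634, I)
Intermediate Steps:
S = -60
Function('a')(C, b) = Add(-9, Mul(-3, Pow(b, 2))) (Function('a')(C, b) = Mul(Add(3, Pow(b, 2)), -3) = Add(-9, Mul(-3, Pow(b, 2))))
Pow(Add(Function('a')(S, -27), Function('f')(54, -19)), Rational(1, 2)) = Pow(Add(Add(-9, Mul(-3, Pow(-27, 2))), Add(-19, Mul(-1, 54))), Rational(1, 2)) = Pow(Add(Add(-9, Mul(-3, 729)), Add(-19, -54)), Rational(1, 2)) = Pow(Add(Add(-9, -2187), -73), Rational(1, 2)) = Pow(Add(-2196, -73), Rational(1, 2)) = Pow(-2269, Rational(1, 2)) = Mul(I, Pow(2269, Rational(1, 2)))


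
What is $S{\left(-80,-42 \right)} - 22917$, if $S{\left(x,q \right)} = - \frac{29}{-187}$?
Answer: $- \frac{4285450}{187} \approx -22917.0$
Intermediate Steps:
$S{\left(x,q \right)} = \frac{29}{187}$ ($S{\left(x,q \right)} = \left(-29\right) \left(- \frac{1}{187}\right) = \frac{29}{187}$)
$S{\left(-80,-42 \right)} - 22917 = \frac{29}{187} - 22917 = - \frac{4285450}{187}$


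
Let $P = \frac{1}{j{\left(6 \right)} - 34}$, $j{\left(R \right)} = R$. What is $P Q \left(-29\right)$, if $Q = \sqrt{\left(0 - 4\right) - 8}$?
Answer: $\frac{29 i \sqrt{3}}{14} \approx 3.5878 i$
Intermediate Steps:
$P = - \frac{1}{28}$ ($P = \frac{1}{6 - 34} = \frac{1}{-28} = - \frac{1}{28} \approx -0.035714$)
$Q = 2 i \sqrt{3}$ ($Q = \sqrt{\left(0 - 4\right) - 8} = \sqrt{-4 - 8} = \sqrt{-12} = 2 i \sqrt{3} \approx 3.4641 i$)
$P Q \left(-29\right) = - \frac{2 i \sqrt{3}}{28} \left(-29\right) = - \frac{i \sqrt{3}}{14} \left(-29\right) = \frac{29 i \sqrt{3}}{14}$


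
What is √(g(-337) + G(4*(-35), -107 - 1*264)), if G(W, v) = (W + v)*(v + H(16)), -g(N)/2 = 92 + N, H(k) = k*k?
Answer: √59255 ≈ 243.42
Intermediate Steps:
H(k) = k²
g(N) = -184 - 2*N (g(N) = -2*(92 + N) = -184 - 2*N)
G(W, v) = (256 + v)*(W + v) (G(W, v) = (W + v)*(v + 16²) = (W + v)*(v + 256) = (W + v)*(256 + v) = (256 + v)*(W + v))
√(g(-337) + G(4*(-35), -107 - 1*264)) = √((-184 - 2*(-337)) + ((-107 - 1*264)² + 256*(4*(-35)) + 256*(-107 - 1*264) + (4*(-35))*(-107 - 1*264))) = √((-184 + 674) + ((-107 - 264)² + 256*(-140) + 256*(-107 - 264) - 140*(-107 - 264))) = √(490 + ((-371)² - 35840 + 256*(-371) - 140*(-371))) = √(490 + (137641 - 35840 - 94976 + 51940)) = √(490 + 58765) = √59255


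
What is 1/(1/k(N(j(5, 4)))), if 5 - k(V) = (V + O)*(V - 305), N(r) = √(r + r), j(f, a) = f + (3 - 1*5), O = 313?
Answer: 95464 - 8*√6 ≈ 95444.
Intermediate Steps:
j(f, a) = -2 + f (j(f, a) = f + (3 - 5) = f - 2 = -2 + f)
N(r) = √2*√r (N(r) = √(2*r) = √2*√r)
k(V) = 5 - (-305 + V)*(313 + V) (k(V) = 5 - (V + 313)*(V - 305) = 5 - (313 + V)*(-305 + V) = 5 - (-305 + V)*(313 + V))
1/(1/k(N(j(5, 4)))) = 1/(1/(95470 - (√2*√(-2 + 5))² - 8*√2*√(-2 + 5))) = 1/(1/(95470 - (√2*√3)² - 8*√2*√3)) = 1/(1/(95470 - (√6)² - 8*√6)) = 1/(1/(95470 - 1*6 - 8*√6)) = 1/(1/(95470 - 6 - 8*√6)) = 1/(1/(95464 - 8*√6)) = 95464 - 8*√6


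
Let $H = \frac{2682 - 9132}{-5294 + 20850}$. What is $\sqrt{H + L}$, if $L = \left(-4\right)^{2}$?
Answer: $\frac{\sqrt{942872494}}{7778} \approx 3.9478$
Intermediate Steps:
$L = 16$
$H = - \frac{3225}{7778}$ ($H = - \frac{6450}{15556} = \left(-6450\right) \frac{1}{15556} = - \frac{3225}{7778} \approx -0.41463$)
$\sqrt{H + L} = \sqrt{- \frac{3225}{7778} + 16} = \sqrt{\frac{121223}{7778}} = \frac{\sqrt{942872494}}{7778}$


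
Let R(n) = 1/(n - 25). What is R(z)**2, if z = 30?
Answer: 1/25 ≈ 0.040000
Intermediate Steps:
R(n) = 1/(-25 + n)
R(z)**2 = (1/(-25 + 30))**2 = (1/5)**2 = 1/25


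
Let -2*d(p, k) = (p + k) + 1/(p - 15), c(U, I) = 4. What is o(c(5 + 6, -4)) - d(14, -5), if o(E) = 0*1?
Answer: 4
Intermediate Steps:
d(p, k) = -k/2 - p/2 - 1/(2*(-15 + p)) (d(p, k) = -((p + k) + 1/(p - 15))/2 = -((k + p) + 1/(-15 + p))/2 = -(k + p + 1/(-15 + p))/2 = -k/2 - p/2 - 1/(2*(-15 + p)))
o(E) = 0
o(c(5 + 6, -4)) - d(14, -5) = 0 - (-1 - 1*14**2 + 15*(-5) + 15*14 - 1*(-5)*14)/(2*(-15 + 14)) = 0 - (-1 - 1*196 - 75 + 210 + 70)/(2*(-1)) = 0 - (-1)*(-1 - 196 - 75 + 210 + 70)/2 = 0 - (-1)*8/2 = 0 - 1*(-4) = 0 + 4 = 4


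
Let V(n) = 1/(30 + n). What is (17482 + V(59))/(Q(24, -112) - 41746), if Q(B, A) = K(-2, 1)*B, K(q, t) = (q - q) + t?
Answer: -1555899/3713258 ≈ -0.41901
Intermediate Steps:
K(q, t) = t (K(q, t) = 0 + t = t)
Q(B, A) = B (Q(B, A) = 1*B = B)
(17482 + V(59))/(Q(24, -112) - 41746) = (17482 + 1/(30 + 59))/(24 - 41746) = (17482 + 1/89)/(-41722) = (17482 + 1/89)*(-1/41722) = (1555899/89)*(-1/41722) = -1555899/3713258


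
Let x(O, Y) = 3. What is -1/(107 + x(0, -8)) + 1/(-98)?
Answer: -52/2695 ≈ -0.019295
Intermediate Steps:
-1/(107 + x(0, -8)) + 1/(-98) = -1/(107 + 3) + 1/(-98) = -1/110 - 1/98 = -52/2695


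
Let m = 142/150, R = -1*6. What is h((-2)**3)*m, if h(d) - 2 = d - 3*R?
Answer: 284/25 ≈ 11.360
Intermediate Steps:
R = -6
m = 71/75 (m = 142*(1/150) = 71/75 ≈ 0.94667)
h(d) = 20 + d (h(d) = 2 + (d - 3*(-6)) = 2 + (d + 18) = 2 + (18 + d) = 20 + d)
h((-2)**3)*m = (20 + (-2)**3)*(71/75) = (20 - 8)*(71/75) = 12*(71/75) = 284/25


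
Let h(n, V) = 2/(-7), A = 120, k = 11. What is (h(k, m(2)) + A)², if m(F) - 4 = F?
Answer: 702244/49 ≈ 14332.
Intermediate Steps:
m(F) = 4 + F
h(n, V) = -2/7 (h(n, V) = 2*(-⅐) = -2/7)
(h(k, m(2)) + A)² = (-2/7 + 120)² = (838/7)² = 702244/49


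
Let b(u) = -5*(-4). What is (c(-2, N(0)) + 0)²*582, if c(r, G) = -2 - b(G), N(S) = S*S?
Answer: 281688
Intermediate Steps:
b(u) = 20
N(S) = S²
c(r, G) = -22 (c(r, G) = -2 - 1*20 = -2 - 20 = -22)
(c(-2, N(0)) + 0)²*582 = (-22 + 0)²*582 = (-22)²*582 = 484*582 = 281688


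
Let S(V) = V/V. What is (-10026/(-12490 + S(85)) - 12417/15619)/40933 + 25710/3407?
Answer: 68428228803973599/9067871242832707 ≈ 7.5462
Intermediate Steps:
S(V) = 1
(-10026/(-12490 + S(85)) - 12417/15619)/40933 + 25710/3407 = (-10026/(-12490 + 1) - 12417/15619)/40933 + 25710/3407 = (-10026/(-12489) - 12417*1/15619)*(1/40933) + 25710*(1/3407) = (-10026*(-1/12489) - 12417/15619)*(1/40933) + 25710/3407 = (3342/4163 - 12417/15619)*(1/40933) + 25710/3407 = (506727/65021897)*(1/40933) + 25710/3407 = 506727/2661541309901 + 25710/3407 = 68428228803973599/9067871242832707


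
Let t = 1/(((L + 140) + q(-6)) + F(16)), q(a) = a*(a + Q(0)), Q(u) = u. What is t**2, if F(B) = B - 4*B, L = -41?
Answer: 1/7569 ≈ 0.00013212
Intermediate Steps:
F(B) = -3*B
q(a) = a**2 (q(a) = a*(a + 0) = a*a = a**2)
t = 1/87 (t = 1/(((-41 + 140) + (-6)**2) - 3*16) = 1/((99 + 36) - 48) = 1/(135 - 48) = 1/87 ≈ 0.011494)
t**2 = (1/87)**2 = 1/7569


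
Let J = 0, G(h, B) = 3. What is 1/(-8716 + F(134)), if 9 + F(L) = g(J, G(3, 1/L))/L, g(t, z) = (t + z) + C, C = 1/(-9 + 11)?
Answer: -268/2338293 ≈ -0.00011461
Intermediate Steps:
C = ½ (C = 1/2 = ½ ≈ 0.50000)
g(t, z) = ½ + t + z (g(t, z) = (t + z) + ½ = ½ + t + z)
F(L) = -9 + 7/(2*L) (F(L) = -9 + (½ + 0 + 3)/L = -9 + 7/(2*L))
1/(-8716 + F(134)) = 1/(-8716 + (-9 + (7/2)/134)) = 1/(-8716 + (-9 + (7/2)*(1/134))) = 1/(-8716 + (-9 + 7/268)) = 1/(-8716 - 2405/268) = 1/(-2338293/268) = -268/2338293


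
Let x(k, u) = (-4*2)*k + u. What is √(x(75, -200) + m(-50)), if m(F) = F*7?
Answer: 5*I*√46 ≈ 33.912*I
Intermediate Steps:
m(F) = 7*F
x(k, u) = u - 8*k (x(k, u) = -8*k + u = u - 8*k)
√(x(75, -200) + m(-50)) = √((-200 - 8*75) + 7*(-50)) = √((-200 - 600) - 350) = √(-800 - 350) = √(-1150) = 5*I*√46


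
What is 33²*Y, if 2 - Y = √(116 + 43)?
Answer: 2178 - 1089*√159 ≈ -11554.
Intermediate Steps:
Y = 2 - √159 (Y = 2 - √(116 + 43) = 2 - √159 ≈ -10.610)
33²*Y = 33²*(2 - √159) = 1089*(2 - √159) = 2178 - 1089*√159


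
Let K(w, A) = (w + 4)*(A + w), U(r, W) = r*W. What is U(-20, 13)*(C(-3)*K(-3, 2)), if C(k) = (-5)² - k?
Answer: 7280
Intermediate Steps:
U(r, W) = W*r
K(w, A) = (4 + w)*(A + w)
C(k) = 25 - k
U(-20, 13)*(C(-3)*K(-3, 2)) = (13*(-20))*((25 - 1*(-3))*((-3)² + 4*2 + 4*(-3) + 2*(-3))) = -260*(25 + 3)*(9 + 8 - 12 - 6) = -7280*(-1) = -260*(-28) = 7280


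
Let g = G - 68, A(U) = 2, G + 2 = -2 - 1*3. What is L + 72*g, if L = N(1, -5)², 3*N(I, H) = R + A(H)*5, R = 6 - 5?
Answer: -48479/9 ≈ -5386.6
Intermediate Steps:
G = -7 (G = -2 + (-2 - 1*3) = -2 + (-2 - 3) = -2 - 5 = -7)
g = -75 (g = -7 - 68 = -75)
R = 1
N(I, H) = 11/3 (N(I, H) = (1 + 2*5)/3 = (1 + 10)/3 = (⅓)*11 = 11/3)
L = 121/9 (L = (11/3)² = 121/9 ≈ 13.444)
L + 72*g = 121/9 + 72*(-75) = 121/9 - 5400 = -48479/9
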